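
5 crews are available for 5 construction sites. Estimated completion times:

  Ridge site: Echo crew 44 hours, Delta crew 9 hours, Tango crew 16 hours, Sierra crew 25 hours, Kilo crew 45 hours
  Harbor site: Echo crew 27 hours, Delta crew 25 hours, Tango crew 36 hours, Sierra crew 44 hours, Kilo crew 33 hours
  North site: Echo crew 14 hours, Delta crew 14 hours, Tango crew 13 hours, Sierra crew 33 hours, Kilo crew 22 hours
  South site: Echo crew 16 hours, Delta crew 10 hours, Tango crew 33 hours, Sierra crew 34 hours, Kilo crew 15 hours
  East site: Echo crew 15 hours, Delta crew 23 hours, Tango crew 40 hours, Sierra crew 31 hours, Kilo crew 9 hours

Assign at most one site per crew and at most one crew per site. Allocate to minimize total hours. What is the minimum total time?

Minimum total: 84 hours

Optimal: Echo crew→Harbor site (27 hours), Delta crew→South site (10 hours), Tango crew→North site (13 hours), Sierra crew→Ridge site (25 hours), Kilo crew→East site (9 hours) — total 27+10+13+25+9 = 84 hours.
Column-greedy (each site in turn goes to its cheapest remaining crew) gives 95 hours, worse by 11.
Next-best assignment: Echo crew→South site, Delta crew→Harbor site, Tango crew→North site, Sierra crew→Ridge site, Kilo crew→East site = 88 hours.
Swapping Echo crew↔Kilo crew (Echo crew→East site 15 hours, Kilo crew→Harbor site 33 hours) adds 12.
Checked against all permutations: 84 hours is optimal.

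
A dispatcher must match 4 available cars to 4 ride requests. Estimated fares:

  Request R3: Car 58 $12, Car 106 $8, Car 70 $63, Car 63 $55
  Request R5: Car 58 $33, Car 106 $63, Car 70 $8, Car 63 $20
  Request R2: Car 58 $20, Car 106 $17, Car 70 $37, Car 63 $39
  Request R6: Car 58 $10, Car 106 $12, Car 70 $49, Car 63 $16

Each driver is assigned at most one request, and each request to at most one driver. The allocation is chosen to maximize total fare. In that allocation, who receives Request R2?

Treat this as an assignment problem: match each driver to one request.
Optimal: Car 58→Request R2 ($20), Car 106→Request R5 ($63), Car 70→Request R6 ($49), Car 63→Request R3 ($55) — total 20+63+49+55 = $187.
Row-greedy (each driver in turn takes its best remaining request) gives $129, worse by 58.
Swapping Car 63↔Car 106 (Car 63→Request R5 $20, Car 106→Request R3 $8) loses 90.
Car 58's own top request is Request R5 ($33), but forcing Car 58→Request R5 and reassigning the rest optimally gives only $154 — worse by 33.

Car 58 receives Request R2.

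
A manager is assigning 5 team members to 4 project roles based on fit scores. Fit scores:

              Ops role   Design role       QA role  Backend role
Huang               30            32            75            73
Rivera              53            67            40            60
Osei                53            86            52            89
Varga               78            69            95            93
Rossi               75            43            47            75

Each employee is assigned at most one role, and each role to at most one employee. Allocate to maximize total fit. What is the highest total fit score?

Optimal: Rossi→Ops role (75 pts), Osei→Design role (86 pts), Huang→QA role (75 pts), Varga→Backend role (93 pts) — total 75+86+75+93 = 329 pts.
Column-greedy (each role in turn goes to its best remaining employee) gives 314 pts, worse by 15.
Checked against all permutations: 329 pts is optimal.

Max total: 329 pts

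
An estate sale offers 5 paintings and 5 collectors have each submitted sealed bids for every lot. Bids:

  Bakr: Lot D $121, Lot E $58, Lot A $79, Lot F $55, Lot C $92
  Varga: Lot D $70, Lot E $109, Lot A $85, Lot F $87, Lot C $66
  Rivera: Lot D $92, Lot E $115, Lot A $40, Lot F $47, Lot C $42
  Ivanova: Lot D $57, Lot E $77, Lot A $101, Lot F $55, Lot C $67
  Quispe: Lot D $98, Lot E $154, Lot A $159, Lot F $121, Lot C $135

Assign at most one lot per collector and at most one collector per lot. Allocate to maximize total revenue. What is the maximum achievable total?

This is the linear assignment problem.
Optimal: Bakr→Lot D ($121), Varga→Lot F ($87), Rivera→Lot E ($115), Ivanova→Lot A ($101), Quispe→Lot C ($135) — total 121+87+115+101+135 = $559.
Next-best assignment: Bakr→Lot D, Varga→Lot F, Rivera→Lot E, Ivanova→Lot C, Quispe→Lot A = $549.
Swapping Rivera↔Bakr (Rivera→Lot D $92, Bakr→Lot E $58) loses 86.

Max total: $559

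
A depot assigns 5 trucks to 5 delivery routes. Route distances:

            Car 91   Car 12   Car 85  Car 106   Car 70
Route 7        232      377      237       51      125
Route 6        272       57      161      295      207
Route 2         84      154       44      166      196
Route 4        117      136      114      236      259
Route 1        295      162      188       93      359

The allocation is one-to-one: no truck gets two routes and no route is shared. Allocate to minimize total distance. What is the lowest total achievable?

Min total: 436 km

Optimal: Car 91→Route 4 (117 km), Car 12→Route 6 (57 km), Car 85→Route 2 (44 km), Car 106→Route 1 (93 km), Car 70→Route 7 (125 km) — total 117+57+44+93+125 = 436 km.
Min-entry greedy (repeatedly take the single cheapest remaining cell) gives 628 km, worse by 192.
Next-best assignment: Car 91→Route 2, Car 12→Route 6, Car 85→Route 4, Car 106→Route 1, Car 70→Route 7 = 473 km.
Checked against all permutations: 436 km is optimal.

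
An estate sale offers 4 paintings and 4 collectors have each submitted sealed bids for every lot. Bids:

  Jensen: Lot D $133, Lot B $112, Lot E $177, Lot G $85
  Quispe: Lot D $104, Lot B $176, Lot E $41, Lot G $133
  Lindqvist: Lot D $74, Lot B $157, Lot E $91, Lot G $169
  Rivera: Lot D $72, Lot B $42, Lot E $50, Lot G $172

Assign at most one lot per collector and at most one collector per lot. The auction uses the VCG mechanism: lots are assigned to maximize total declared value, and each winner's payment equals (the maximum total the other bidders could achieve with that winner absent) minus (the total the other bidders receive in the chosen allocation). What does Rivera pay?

Rivera pays $84.

Efficient allocation: Jensen→Lot E ($177), Quispe→Lot D ($104), Lindqvist→Lot B ($157), Rivera→Lot G ($172); total welfare W = $610.
Rivera receives Lot G at value $172, so the others get W − 172 = $438.
Without Rivera: best allocation of the remaining 3 bidders over all 4 lots is Jensen→Lot E ($177), Quispe→Lot B ($176), Lindqvist→Lot G ($169), total $522.
VCG payment = (others' best without Rivera) − (others' welfare with Rivera) = 522 − 438 = $84.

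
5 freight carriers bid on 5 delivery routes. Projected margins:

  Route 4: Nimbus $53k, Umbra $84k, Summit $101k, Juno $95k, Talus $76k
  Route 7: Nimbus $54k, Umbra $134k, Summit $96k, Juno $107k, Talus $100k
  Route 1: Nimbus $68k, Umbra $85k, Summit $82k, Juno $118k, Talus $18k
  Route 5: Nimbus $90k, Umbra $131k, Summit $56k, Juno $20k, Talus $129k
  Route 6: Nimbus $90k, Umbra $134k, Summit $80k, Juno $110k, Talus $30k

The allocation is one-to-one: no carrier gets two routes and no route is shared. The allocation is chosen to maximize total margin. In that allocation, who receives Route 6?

Nimbus receives Route 6.

This is a one-to-one assignment (maximum-weight bipartite matching).
Optimal: Nimbus→Route 6 ($90k), Umbra→Route 7 ($134k), Summit→Route 4 ($101k), Juno→Route 1 ($118k), Talus→Route 5 ($129k) — total 90+134+101+118+129 = $572k.
Next-best assignment: Nimbus→Route 5, Umbra→Route 6, Summit→Route 4, Juno→Route 1, Talus→Route 7 = $543k.
Swapping Umbra↔Summit (Umbra→Route 4 $84k, Summit→Route 7 $96k) loses 55.
No other one-to-one assignment exceeds $572k.
Nimbus's own top route is Route 5 ($90k), but forcing Nimbus→Route 5 and reassigning the rest optimally gives only $543k — worse by 29.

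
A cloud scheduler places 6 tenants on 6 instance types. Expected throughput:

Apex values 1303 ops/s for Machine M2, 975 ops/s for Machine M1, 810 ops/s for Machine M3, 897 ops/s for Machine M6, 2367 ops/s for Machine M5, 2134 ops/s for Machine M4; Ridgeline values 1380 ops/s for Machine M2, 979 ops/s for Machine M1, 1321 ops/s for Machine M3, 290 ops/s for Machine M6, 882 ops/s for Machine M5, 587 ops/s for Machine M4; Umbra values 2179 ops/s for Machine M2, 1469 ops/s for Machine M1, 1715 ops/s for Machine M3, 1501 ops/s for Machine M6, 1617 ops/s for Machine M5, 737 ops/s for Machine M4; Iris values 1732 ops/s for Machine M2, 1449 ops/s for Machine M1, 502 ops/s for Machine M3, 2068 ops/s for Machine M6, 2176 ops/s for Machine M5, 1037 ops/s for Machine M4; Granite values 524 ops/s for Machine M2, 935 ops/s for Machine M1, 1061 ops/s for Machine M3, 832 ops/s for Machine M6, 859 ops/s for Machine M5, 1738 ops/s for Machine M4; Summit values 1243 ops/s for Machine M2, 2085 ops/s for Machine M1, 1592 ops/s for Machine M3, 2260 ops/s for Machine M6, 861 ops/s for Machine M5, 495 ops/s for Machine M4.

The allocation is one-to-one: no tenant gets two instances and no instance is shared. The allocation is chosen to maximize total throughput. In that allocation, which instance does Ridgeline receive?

Ridgeline receives Machine M3.

Optimal: Apex→Machine M5 (2367 ops/s), Ridgeline→Machine M3 (1321 ops/s), Umbra→Machine M2 (2179 ops/s), Iris→Machine M6 (2068 ops/s), Granite→Machine M4 (1738 ops/s), Summit→Machine M1 (2085 ops/s) — total 2367+1321+2179+2068+1738+2085 = 11758 ops/s.
Row-greedy (each tenant in turn takes its best remaining instance) gives 11353 ops/s, worse by 405.
Every other assignment is strictly worse.
Ridgeline's own top instance is Machine M2 (1380 ops/s), but forcing Ridgeline→Machine M2 and reassigning the rest optimally gives only 11353 ops/s — worse by 405.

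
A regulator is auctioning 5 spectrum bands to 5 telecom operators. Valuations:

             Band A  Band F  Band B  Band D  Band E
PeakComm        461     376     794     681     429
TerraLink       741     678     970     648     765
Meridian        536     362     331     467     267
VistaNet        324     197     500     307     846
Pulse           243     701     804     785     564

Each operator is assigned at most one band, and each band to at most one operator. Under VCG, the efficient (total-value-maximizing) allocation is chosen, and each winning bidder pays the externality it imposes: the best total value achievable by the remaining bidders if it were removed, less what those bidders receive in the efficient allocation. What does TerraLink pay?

Efficient allocation: PeakComm→Band D ($681M), TerraLink→Band B ($970M), Meridian→Band A ($536M), VistaNet→Band E ($846M), Pulse→Band F ($701M); total welfare W = $3734M.
TerraLink receives Band B at value $970M, so the others get W − 970 = $2764M.
Without TerraLink: best allocation of the remaining 4 bidders over all 5 bands is PeakComm→Band B ($794M), Meridian→Band A ($536M), VistaNet→Band E ($846M), Pulse→Band D ($785M), total $2961M.
VCG payment = (others' best without TerraLink) − (others' welfare with TerraLink) = 2961 − 2764 = $197M.

TerraLink pays $197M.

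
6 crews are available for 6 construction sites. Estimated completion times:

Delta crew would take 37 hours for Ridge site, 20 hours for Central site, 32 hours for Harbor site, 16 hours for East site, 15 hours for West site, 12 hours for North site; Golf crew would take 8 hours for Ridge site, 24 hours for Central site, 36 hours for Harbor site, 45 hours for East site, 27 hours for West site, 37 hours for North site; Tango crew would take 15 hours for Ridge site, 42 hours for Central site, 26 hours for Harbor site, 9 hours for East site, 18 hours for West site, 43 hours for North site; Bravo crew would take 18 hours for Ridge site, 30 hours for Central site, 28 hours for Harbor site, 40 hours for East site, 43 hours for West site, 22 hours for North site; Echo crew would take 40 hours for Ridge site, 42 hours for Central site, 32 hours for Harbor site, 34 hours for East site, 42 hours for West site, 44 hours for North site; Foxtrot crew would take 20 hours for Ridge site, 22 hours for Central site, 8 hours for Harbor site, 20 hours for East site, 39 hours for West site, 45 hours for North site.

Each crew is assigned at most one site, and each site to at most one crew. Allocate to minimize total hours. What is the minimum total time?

Optimal: Delta crew→West site (15 hours), Golf crew→Ridge site (8 hours), Tango crew→East site (9 hours), Bravo crew→North site (22 hours), Echo crew→Central site (42 hours), Foxtrot crew→Harbor site (8 hours) — total 15+8+9+22+42+8 = 104 hours.
Swapping Delta crew↔Echo crew (Delta crew→Central site 20 hours, Echo crew→West site 42 hours) adds 5.

Minimum total: 104 hours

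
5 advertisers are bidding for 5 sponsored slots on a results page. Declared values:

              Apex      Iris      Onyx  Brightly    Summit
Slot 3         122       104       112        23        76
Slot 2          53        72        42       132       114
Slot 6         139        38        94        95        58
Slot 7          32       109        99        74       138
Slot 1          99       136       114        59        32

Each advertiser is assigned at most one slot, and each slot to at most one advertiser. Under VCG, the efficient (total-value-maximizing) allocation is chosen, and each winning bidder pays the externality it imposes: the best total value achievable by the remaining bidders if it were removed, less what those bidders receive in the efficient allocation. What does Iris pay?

Iris pays $2.

Efficient allocation: Apex→Slot 6 ($139), Iris→Slot 1 ($136), Onyx→Slot 3 ($112), Brightly→Slot 2 ($132), Summit→Slot 7 ($138); total welfare W = $657.
Iris receives Slot 1 at value $136, so the others get W − 136 = $521.
Without Iris: best allocation of the remaining 4 bidders over all 5 slots is Apex→Slot 6 ($139), Onyx→Slot 1 ($114), Brightly→Slot 2 ($132), Summit→Slot 7 ($138), total $523.
VCG payment = (others' best without Iris) − (others' welfare with Iris) = 523 − 521 = $2.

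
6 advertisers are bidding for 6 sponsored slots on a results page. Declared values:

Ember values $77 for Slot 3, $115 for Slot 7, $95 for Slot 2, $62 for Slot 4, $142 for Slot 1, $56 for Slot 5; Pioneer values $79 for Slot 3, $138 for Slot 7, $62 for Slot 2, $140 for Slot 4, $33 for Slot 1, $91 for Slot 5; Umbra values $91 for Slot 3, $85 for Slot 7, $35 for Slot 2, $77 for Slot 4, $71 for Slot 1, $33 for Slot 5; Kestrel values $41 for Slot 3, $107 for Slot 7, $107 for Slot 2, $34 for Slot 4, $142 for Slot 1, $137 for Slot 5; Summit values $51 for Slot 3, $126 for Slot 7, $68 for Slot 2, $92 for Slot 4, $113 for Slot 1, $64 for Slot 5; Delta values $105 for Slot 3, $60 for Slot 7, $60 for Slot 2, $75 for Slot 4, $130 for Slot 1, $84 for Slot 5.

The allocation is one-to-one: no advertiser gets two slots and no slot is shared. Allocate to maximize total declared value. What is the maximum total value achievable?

Optimal: Ember→Slot 2 ($95), Pioneer→Slot 4 ($140), Umbra→Slot 3 ($91), Kestrel→Slot 5 ($137), Summit→Slot 7 ($126), Delta→Slot 1 ($130) — total 95+140+91+137+126+130 = $719.
Max-entry greedy (repeatedly take the single best remaining cell) gives $685, worse by 34.
Next-best assignment: Ember→Slot 1, Pioneer→Slot 4, Umbra→Slot 3, Kestrel→Slot 5, Summit→Slot 7, Delta→Slot 2 = $696.
Swapping Pioneer↔Kestrel (Pioneer→Slot 5 $91, Kestrel→Slot 4 $34) loses 152.

Max total: $719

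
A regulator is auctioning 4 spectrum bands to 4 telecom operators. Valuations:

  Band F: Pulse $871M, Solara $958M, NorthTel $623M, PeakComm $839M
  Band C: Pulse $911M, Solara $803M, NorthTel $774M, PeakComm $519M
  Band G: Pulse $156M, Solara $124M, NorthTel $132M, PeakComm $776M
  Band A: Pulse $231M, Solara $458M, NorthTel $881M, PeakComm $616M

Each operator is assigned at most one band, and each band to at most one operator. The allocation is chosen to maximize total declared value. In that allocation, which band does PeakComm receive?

Optimal: Pulse→Band C ($911M), Solara→Band F ($958M), NorthTel→Band A ($881M), PeakComm→Band G ($776M) — total 911+958+881+776 = $3526M.
Next-best assignment: Pulse→Band F, Solara→Band C, NorthTel→Band A, PeakComm→Band G = $3331M.
Every other assignment is strictly worse.
PeakComm's own top band is Band F ($839M), but forcing PeakComm→Band F and reassigning the rest optimally gives only $2755M — worse by 771.

PeakComm receives Band G.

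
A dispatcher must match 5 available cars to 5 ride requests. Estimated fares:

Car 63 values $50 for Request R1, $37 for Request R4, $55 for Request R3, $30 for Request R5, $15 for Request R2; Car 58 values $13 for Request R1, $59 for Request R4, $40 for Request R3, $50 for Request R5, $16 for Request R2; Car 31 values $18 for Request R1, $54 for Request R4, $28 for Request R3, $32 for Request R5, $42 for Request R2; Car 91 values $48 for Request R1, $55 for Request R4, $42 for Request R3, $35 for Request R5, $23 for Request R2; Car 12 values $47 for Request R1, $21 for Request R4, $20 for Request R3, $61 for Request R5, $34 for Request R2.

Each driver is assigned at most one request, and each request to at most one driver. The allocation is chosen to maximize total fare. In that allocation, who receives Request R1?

Optimal: Car 63→Request R3 ($55), Car 58→Request R4 ($59), Car 31→Request R2 ($42), Car 91→Request R1 ($48), Car 12→Request R5 ($61) — total 55+59+42+48+61 = $265.
Column-greedy (each request in turn goes to its best remaining driver) gives $254, worse by 11.
Swapping Car 91↔Car 31 (Car 91→Request R2 $23, Car 31→Request R1 $18) loses 49.
No other one-to-one assignment exceeds $265.
Car 91's own top request is Request R4 ($55), but forcing Car 91→Request R4 and reassigning the rest optimally gives only $249 — worse by 16.

Car 91 receives Request R1.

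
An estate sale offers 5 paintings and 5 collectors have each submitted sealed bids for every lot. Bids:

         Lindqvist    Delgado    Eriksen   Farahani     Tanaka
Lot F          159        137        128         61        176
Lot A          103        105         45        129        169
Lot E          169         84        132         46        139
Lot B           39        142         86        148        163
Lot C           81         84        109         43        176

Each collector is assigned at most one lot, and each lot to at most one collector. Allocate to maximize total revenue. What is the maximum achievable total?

Optimal: Lindqvist→Lot E ($169), Delgado→Lot B ($142), Eriksen→Lot F ($128), Farahani→Lot A ($129), Tanaka→Lot C ($176) — total 169+142+128+129+176 = $744.
Column-greedy (each lot in turn goes to its best remaining collector) gives $725, worse by 19.
Swapping Delgado↔Eriksen (Delgado→Lot F $137, Eriksen→Lot B $86) loses 47.
Checked against all permutations: $744 is optimal.

Maximum total: $744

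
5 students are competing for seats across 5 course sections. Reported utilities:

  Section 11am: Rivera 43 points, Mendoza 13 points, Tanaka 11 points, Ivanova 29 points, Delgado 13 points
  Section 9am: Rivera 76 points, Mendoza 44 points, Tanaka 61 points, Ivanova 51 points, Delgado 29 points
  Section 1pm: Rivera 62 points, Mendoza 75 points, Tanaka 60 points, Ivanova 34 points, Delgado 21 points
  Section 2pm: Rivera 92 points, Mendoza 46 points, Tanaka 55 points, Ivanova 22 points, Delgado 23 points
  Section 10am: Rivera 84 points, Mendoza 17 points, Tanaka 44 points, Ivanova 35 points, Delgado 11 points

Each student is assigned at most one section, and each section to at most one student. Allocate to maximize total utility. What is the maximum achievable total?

Maximum total: 278 points

Optimal: Rivera→Section 10am (84 points), Mendoza→Section 1pm (75 points), Tanaka→Section 2pm (55 points), Ivanova→Section 9am (51 points), Delgado→Section 11am (13 points) — total 84+75+55+51+13 = 278 points.
Next-best assignment: Rivera→Section 2pm, Mendoza→Section 1pm, Tanaka→Section 9am, Ivanova→Section 10am, Delgado→Section 11am = 276 points.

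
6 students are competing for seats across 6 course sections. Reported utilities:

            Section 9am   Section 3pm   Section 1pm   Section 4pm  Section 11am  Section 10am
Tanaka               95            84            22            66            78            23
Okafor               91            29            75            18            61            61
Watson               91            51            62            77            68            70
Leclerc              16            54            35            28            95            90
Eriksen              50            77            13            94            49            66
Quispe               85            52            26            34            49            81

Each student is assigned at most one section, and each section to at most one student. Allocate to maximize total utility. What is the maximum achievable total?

Optimal: Tanaka→Section 3pm (84 points), Okafor→Section 1pm (75 points), Watson→Section 9am (91 points), Leclerc→Section 11am (95 points), Eriksen→Section 4pm (94 points), Quispe→Section 10am (81 points) — total 84+75+91+95+94+81 = 520 points.
Checked against all permutations: 520 points is optimal.

Maximum total: 520 points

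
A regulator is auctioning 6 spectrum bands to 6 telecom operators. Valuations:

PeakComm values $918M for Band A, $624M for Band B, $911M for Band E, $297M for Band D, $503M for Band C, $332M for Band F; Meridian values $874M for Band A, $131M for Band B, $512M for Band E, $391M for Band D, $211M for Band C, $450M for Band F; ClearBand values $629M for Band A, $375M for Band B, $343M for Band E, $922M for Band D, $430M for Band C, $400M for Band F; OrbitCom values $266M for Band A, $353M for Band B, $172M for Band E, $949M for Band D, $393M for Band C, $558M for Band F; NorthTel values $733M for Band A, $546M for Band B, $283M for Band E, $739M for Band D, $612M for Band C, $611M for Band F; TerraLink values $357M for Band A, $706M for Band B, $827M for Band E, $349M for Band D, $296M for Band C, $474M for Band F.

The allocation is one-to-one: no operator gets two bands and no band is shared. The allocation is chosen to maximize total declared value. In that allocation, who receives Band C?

Optimal: PeakComm→Band E ($911M), Meridian→Band A ($874M), ClearBand→Band D ($922M), OrbitCom→Band F ($558M), NorthTel→Band C ($612M), TerraLink→Band B ($706M) — total 911+874+922+558+612+706 = $4583M.
Column-greedy (each band in turn goes to its best remaining operator) gives $4097M, worse by 486.
Swapping PeakComm↔ClearBand (PeakComm→Band D $297M, ClearBand→Band E $343M) loses 1193.
NorthTel's own top band is Band D ($739M), but forcing NorthTel→Band D and reassigning the rest optimally gives only $4218M — worse by 365.

NorthTel receives Band C.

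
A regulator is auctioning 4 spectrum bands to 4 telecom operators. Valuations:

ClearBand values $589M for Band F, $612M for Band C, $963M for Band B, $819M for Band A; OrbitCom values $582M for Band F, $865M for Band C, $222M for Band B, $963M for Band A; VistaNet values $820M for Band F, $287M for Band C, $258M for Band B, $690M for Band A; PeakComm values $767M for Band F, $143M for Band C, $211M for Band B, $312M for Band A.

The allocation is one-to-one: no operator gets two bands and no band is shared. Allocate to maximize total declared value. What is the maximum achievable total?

Treat this as an assignment problem: match each operator to one band.
Optimal: ClearBand→Band B ($963M), OrbitCom→Band C ($865M), VistaNet→Band A ($690M), PeakComm→Band F ($767M) — total 963+865+690+767 = $3285M.
Column-greedy (each band in turn goes to its best remaining operator) gives $2960M, worse by 325.
Next-best assignment: ClearBand→Band B, OrbitCom→Band A, VistaNet→Band C, PeakComm→Band F = $2980M.
Swapping VistaNet↔PeakComm (VistaNet→Band F $820M, PeakComm→Band A $312M) loses 325.

Max total: $3285M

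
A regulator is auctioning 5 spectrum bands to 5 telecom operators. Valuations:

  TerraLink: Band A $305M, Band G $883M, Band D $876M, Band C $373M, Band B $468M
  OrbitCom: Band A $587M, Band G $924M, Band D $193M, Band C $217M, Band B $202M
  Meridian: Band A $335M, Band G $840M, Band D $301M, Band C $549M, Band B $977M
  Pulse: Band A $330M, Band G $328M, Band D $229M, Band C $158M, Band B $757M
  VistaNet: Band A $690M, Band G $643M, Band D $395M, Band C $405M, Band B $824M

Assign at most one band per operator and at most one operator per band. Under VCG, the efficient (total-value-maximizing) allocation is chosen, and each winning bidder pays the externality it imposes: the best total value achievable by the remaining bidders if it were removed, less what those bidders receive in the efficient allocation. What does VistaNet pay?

Efficient allocation: TerraLink→Band D ($876M), OrbitCom→Band G ($924M), Meridian→Band C ($549M), Pulse→Band B ($757M), VistaNet→Band A ($690M); total welfare W = $3796M.
VistaNet receives Band A at value $690M, so the others get W − 690 = $3106M.
Without VistaNet: best allocation of the remaining 4 bidders over all 5 bands is TerraLink→Band D ($876M), OrbitCom→Band G ($924M), Meridian→Band B ($977M), Pulse→Band A ($330M), total $3107M.
VCG payment = (others' best without VistaNet) − (others' welfare with VistaNet) = 3107 − 3106 = $1M.

VistaNet pays $1M.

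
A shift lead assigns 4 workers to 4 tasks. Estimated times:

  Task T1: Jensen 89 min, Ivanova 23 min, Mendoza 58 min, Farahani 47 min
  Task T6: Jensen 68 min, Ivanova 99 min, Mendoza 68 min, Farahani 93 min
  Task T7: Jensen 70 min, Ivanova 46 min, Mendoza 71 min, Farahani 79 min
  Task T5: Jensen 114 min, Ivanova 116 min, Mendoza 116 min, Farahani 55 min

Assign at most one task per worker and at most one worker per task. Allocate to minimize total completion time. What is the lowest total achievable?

Optimal: Jensen→Task T7 (70 min), Ivanova→Task T1 (23 min), Mendoza→Task T6 (68 min), Farahani→Task T5 (55 min) — total 70+23+68+55 = 216 min.
Row-greedy (each worker in turn takes its cheapest remaining task) gives 217 min, worse by 1.

Min total: 216 min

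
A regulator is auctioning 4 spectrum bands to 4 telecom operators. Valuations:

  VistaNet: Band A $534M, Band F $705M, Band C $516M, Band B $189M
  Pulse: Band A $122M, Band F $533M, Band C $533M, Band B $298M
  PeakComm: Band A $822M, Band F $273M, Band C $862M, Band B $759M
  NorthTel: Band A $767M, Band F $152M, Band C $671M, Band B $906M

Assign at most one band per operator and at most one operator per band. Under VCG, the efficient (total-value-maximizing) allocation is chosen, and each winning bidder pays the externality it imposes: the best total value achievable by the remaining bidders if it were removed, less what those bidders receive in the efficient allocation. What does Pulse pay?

Efficient allocation: VistaNet→Band F ($705M), Pulse→Band C ($533M), PeakComm→Band A ($822M), NorthTel→Band B ($906M); total welfare W = $2966M.
Pulse receives Band C at value $533M, so the others get W − 533 = $2433M.
Without Pulse: best allocation of the remaining 3 bidders over all 4 bands is VistaNet→Band F ($705M), PeakComm→Band C ($862M), NorthTel→Band B ($906M), total $2473M.
VCG payment = (others' best without Pulse) − (others' welfare with Pulse) = 2473 − 2433 = $40M.

Pulse pays $40M.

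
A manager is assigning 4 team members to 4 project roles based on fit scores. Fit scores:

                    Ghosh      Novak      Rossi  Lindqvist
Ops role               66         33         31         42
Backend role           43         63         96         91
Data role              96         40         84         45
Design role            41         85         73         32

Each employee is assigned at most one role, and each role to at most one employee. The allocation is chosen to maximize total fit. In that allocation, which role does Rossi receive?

Rossi receives Data role.

Optimal: Ghosh→Ops role (66 pts), Novak→Design role (85 pts), Rossi→Data role (84 pts), Lindqvist→Backend role (91 pts) — total 66+85+84+91 = 326 pts.
Row-greedy (each employee in turn takes its best remaining role) gives 319 pts, worse by 7.
Next-best assignment: Ghosh→Data role, Novak→Design role, Rossi→Backend role, Lindqvist→Ops role = 319 pts.
Checked against all permutations: 326 pts is optimal.
Rossi's own top role is Backend role (96 pts), but forcing Rossi→Backend role and reassigning the rest optimally gives only 319 pts — worse by 7.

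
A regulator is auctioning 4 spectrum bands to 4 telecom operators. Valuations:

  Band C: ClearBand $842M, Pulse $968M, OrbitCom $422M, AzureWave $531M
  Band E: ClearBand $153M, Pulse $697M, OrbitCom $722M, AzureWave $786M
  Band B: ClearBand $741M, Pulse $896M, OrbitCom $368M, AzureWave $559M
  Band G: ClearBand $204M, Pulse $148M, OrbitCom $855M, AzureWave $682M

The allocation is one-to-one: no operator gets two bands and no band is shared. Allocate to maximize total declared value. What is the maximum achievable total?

Optimal: ClearBand→Band C ($842M), Pulse→Band B ($896M), OrbitCom→Band G ($855M), AzureWave→Band E ($786M) — total 842+896+855+786 = $3379M.
Column-greedy (each band in turn goes to its best remaining operator) gives $3350M, worse by 29.
Next-best assignment: ClearBand→Band B, Pulse→Band C, OrbitCom→Band G, AzureWave→Band E = $3350M.
Every other assignment is strictly worse.

Max total: $3379M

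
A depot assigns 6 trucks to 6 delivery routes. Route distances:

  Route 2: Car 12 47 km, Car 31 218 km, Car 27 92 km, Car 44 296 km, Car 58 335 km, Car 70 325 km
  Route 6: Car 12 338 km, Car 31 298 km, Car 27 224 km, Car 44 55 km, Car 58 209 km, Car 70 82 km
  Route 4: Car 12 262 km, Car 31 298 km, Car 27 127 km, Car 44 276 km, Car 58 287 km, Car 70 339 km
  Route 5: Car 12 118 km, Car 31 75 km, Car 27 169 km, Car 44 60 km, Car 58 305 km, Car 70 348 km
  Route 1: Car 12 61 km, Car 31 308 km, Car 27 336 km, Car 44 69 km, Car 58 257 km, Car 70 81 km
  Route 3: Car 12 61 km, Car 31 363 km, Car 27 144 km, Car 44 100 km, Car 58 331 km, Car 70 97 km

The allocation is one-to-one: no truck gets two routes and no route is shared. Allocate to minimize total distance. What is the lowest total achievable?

This is the linear assignment problem.
Optimal: Car 12→Route 2 (47 km), Car 31→Route 5 (75 km), Car 27→Route 4 (127 km), Car 44→Route 1 (69 km), Car 58→Route 6 (209 km), Car 70→Route 3 (97 km) — total 47+75+127+69+209+97 = 624 km.
Row-greedy (each truck in turn takes its cheapest remaining route) gives 658 km, worse by 34.

Min total: 624 km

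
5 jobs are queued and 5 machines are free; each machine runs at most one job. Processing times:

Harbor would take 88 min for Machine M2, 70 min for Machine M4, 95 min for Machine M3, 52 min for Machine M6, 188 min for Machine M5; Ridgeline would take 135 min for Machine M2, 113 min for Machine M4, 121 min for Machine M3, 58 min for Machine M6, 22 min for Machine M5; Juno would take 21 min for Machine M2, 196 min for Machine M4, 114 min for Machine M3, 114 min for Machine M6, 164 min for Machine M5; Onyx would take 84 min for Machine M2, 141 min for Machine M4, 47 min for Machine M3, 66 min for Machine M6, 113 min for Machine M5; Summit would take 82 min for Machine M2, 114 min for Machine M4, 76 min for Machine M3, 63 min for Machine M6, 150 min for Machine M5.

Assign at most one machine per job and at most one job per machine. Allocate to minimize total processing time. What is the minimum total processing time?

Optimal: Harbor→Machine M4 (70 min), Ridgeline→Machine M5 (22 min), Juno→Machine M2 (21 min), Onyx→Machine M3 (47 min), Summit→Machine M6 (63 min) — total 70+22+21+47+63 = 223 min.
Swapping Summit↔Harbor (Summit→Machine M4 114 min, Harbor→Machine M6 52 min) adds 33.

Minimum total: 223 min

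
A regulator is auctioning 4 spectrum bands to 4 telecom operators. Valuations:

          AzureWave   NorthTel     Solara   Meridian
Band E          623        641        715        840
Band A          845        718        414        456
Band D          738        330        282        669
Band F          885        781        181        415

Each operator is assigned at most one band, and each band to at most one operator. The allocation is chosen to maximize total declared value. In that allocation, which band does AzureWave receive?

This is the linear assignment problem.
Optimal: AzureWave→Band A ($845M), NorthTel→Band F ($781M), Solara→Band E ($715M), Meridian→Band D ($669M) — total 845+781+715+669 = $3010M.
Max-entry greedy (repeatedly take the single best remaining cell) gives $2725M, worse by 285.
Every other assignment is strictly worse.
AzureWave's own top band is Band F ($885M), but forcing AzureWave→Band F and reassigning the rest optimally gives only $2987M — worse by 23.

AzureWave receives Band A.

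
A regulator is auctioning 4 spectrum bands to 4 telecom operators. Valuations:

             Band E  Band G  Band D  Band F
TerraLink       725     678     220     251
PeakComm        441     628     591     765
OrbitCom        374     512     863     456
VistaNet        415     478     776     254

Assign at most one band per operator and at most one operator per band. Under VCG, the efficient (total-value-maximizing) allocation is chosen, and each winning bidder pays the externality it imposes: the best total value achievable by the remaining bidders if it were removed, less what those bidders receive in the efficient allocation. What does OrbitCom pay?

OrbitCom pays $298M.

Efficient allocation: TerraLink→Band E ($725M), PeakComm→Band F ($765M), OrbitCom→Band D ($863M), VistaNet→Band G ($478M); total welfare W = $2831M.
OrbitCom receives Band D at value $863M, so the others get W − 863 = $1968M.
Without OrbitCom: best allocation of the remaining 3 bidders over all 4 bands is TerraLink→Band E ($725M), PeakComm→Band F ($765M), VistaNet→Band D ($776M), total $2266M.
VCG payment = (others' best without OrbitCom) − (others' welfare with OrbitCom) = 2266 − 1968 = $298M.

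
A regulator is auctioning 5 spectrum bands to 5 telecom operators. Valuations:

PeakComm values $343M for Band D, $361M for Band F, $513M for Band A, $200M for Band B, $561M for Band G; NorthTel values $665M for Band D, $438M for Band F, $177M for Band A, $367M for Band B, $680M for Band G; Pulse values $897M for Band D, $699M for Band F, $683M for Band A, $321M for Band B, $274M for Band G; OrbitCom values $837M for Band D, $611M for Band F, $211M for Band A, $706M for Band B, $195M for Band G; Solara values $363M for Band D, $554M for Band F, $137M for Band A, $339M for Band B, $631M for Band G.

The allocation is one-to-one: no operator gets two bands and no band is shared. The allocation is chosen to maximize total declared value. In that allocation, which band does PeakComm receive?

PeakComm receives Band A.

Optimal: PeakComm→Band A ($513M), NorthTel→Band G ($680M), Pulse→Band D ($897M), OrbitCom→Band B ($706M), Solara→Band F ($554M) — total 513+680+897+706+554 = $3350M.
Column-greedy (each band in turn goes to its best remaining operator) gives $3019M, worse by 331.
PeakComm's own top band is Band G ($561M), but forcing PeakComm→Band G and reassigning the rest optimally gives only $3169M — worse by 181.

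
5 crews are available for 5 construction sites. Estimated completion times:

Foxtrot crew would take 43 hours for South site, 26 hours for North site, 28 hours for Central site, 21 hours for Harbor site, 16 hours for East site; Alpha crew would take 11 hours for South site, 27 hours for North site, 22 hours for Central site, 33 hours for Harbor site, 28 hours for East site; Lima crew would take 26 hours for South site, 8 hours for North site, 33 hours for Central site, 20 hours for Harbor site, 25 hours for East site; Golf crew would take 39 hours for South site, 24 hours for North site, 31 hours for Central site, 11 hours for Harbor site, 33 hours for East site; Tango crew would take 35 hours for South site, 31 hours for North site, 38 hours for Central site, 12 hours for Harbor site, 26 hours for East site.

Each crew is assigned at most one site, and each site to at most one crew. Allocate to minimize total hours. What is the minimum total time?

This is the linear assignment problem.
Optimal: Foxtrot crew→East site (16 hours), Alpha crew→South site (11 hours), Lima crew→North site (8 hours), Golf crew→Central site (31 hours), Tango crew→Harbor site (12 hours) — total 16+11+8+31+12 = 78 hours.
Min-entry greedy (repeatedly take the single cheapest remaining cell) gives 84 hours, worse by 6.
Swapping Golf crew↔Tango crew (Golf crew→Harbor site 11 hours, Tango crew→Central site 38 hours) adds 6.
Every other assignment is strictly worse.

Min total: 78 hours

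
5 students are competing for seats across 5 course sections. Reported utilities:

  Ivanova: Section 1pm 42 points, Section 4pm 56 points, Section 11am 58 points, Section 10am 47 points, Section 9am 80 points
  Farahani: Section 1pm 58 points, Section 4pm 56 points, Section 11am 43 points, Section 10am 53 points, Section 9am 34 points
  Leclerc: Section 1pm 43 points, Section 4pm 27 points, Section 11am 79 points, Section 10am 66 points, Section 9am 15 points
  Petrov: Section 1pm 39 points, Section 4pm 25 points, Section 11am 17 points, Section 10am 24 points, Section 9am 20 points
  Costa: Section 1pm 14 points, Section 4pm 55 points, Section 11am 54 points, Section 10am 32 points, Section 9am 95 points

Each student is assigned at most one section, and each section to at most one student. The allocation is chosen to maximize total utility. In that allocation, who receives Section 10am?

Farahani receives Section 10am.

This is a one-to-one assignment (maximum-weight bipartite matching).
Optimal: Ivanova→Section 4pm (56 points), Farahani→Section 10am (53 points), Leclerc→Section 11am (79 points), Petrov→Section 1pm (39 points), Costa→Section 9am (95 points) — total 56+53+79+39+95 = 322 points.
Column-greedy (each section in turn goes to its best remaining student) gives 245 points, worse by 77.
Swapping Farahani↔Petrov (Farahani→Section 1pm 58 points, Petrov→Section 10am 24 points) loses 10.
Farahani's own top section is Section 1pm (58 points), but forcing Farahani→Section 1pm and reassigning the rest optimally gives only 312 points — worse by 10.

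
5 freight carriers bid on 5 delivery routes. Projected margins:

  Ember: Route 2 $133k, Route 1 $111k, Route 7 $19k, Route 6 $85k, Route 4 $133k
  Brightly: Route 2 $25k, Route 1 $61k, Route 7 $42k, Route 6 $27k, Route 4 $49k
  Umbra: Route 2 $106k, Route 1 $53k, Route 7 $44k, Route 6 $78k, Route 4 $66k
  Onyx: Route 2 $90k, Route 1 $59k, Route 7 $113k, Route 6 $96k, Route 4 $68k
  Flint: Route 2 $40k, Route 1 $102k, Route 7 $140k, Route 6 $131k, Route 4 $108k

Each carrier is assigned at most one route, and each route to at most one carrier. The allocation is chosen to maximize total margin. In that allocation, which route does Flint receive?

Optimal: Ember→Route 4 ($133k), Brightly→Route 1 ($61k), Umbra→Route 2 ($106k), Onyx→Route 7 ($113k), Flint→Route 6 ($131k) — total 133+61+106+113+131 = $544k.
Max-entry greedy (repeatedly take the single best remaining cell) gives $496k, worse by 48.
Swapping Flint↔Onyx (Flint→Route 7 $140k, Onyx→Route 6 $96k) loses 8.
Every other assignment is strictly worse.
Flint's own top route is Route 7 ($140k), but forcing Flint→Route 7 and reassigning the rest optimally gives only $536k — worse by 8.

Flint receives Route 6.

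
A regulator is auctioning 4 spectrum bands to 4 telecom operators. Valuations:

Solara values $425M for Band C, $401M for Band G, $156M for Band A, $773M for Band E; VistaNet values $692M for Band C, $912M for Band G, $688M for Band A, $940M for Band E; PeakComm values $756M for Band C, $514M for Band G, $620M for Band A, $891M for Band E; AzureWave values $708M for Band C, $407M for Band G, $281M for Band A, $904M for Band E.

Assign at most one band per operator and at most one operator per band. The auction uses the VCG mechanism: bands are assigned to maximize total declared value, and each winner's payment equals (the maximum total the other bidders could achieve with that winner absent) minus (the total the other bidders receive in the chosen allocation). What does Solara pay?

Solara pays $332M.

Efficient allocation: Solara→Band E ($773M), VistaNet→Band G ($912M), PeakComm→Band A ($620M), AzureWave→Band C ($708M); total welfare W = $3013M.
Solara receives Band E at value $773M, so the others get W − 773 = $2240M.
Without Solara: best allocation of the remaining 3 bidders over all 4 bands is VistaNet→Band G ($912M), PeakComm→Band C ($756M), AzureWave→Band E ($904M), total $2572M.
VCG payment = (others' best without Solara) − (others' welfare with Solara) = 2572 − 2240 = $332M.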